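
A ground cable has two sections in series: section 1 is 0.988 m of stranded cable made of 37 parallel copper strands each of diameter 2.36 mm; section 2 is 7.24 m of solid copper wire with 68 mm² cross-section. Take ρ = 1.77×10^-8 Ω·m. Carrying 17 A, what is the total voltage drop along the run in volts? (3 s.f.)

0.0339 V

Section 1: A_strand = π(1.1800e-03)² = 4.374e-06 m²; R₁ = ρL/(N·A_s) = (1.77×10^-8)(0.988)/(37×4.374e-06) = 1.080×10^-4 Ω
Section 2: A = 68 mm² = 6.800e-05 m²
R₂ = (1.77×10^-8)(7.24)/(6.800e-05) = 0.001885 Ω
R = R₁ + R₂ = 0.001993 Ω
V = IR = 17 × 0.001993 = 0.0339 V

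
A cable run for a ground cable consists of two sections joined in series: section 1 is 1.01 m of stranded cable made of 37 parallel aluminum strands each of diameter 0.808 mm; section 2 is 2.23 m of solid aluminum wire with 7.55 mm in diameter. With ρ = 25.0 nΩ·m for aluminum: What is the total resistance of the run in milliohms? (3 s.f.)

ρ = 25.0 nΩ·m = 2.50×10^-8 Ω·m
Section 1: A_strand = π(4.0400e-04)² = 5.128e-07 m²; R₁ = ρL/(N·A_s) = (2.50×10^-8)(1.01)/(37×5.128e-07) = 0.001331 Ω
Section 2: A = π(d/2)² = π(3.7750e-03 m)² = 4.477e-05 m²
R₂ = (2.50×10^-8)(2.23)/(4.477e-05) = 0.001245 Ω
R = R₁ + R₂ = 2.58 mΩ

2.58 mΩ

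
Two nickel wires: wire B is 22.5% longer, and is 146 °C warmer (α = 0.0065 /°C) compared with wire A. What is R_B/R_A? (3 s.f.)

2.39

R ∝ ρL/d² with ρ ∝ (1+αΔT), so R_B/R_A = (1 + 22.5/100) × (1 + 0.0065×146)
= 1.225 × 1.949 = 2.39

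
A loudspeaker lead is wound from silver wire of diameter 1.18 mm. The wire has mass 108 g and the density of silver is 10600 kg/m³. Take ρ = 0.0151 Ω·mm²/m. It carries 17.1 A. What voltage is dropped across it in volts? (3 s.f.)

2.20 V

ρ = 0.0151 Ω·mm²/m = 1.51×10^-8 Ω·m
A = π(d/2)² = π(5.9000e-04 m)² = 1.0936e-06 m²
L = m/(density·A) = 0.108/(10600×1.0936e-06) = 9.317 m
R = ρL/A = (1.51×10^-8)(9.317)/(1.0936e-06) = 0.1286 Ω
V = IR = 17.1 × 0.1286 = 2.20 V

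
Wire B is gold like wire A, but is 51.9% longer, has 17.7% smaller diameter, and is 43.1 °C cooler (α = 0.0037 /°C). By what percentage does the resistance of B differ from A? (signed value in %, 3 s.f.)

88.5%

R ∝ ρL/d² with ρ ∝ (1+αΔT), so R_B/R_A = (1 + 51.9/100) × (1 − 17.7/100)⁻² × (1 − 0.0037×43.1)
= 1.519 × 1.476 × 0.8405 = 1.885
(R_B − R_A)/R_A = 1.885 − 1 = 88.5%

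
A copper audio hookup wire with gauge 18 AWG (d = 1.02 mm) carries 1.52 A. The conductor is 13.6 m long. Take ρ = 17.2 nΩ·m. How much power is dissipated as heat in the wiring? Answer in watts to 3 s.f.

ρ = 17.2 nΩ·m = 1.72×10^-8 Ω·m
A = π(1.02/2 mm)² = π(5.1000e-04 m)² = 8.171e-07 m²
R = ρL/A = (1.72×10^-8)(13.6)/(8.171e-07) = 0.2863 Ω
P = I²R = (1.52)² × 0.2863 = 0.661 W

0.661 W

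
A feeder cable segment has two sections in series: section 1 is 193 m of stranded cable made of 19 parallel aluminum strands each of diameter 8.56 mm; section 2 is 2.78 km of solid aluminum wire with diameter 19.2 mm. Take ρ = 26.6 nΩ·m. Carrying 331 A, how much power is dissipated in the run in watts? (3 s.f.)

ρ = 26.6 nΩ·m = 2.66×10^-8 Ω·m
Section 1: A_strand = π(4.2800e-03)² = 5.755e-05 m²; R₁ = ρL/(N·A_s) = (2.66×10^-8)(193)/(19×5.755e-05) = 0.004695 Ω
Section 2: A = π(d/2)² = π(9.6000e-03 m)² = 2.895e-04 m²
R₂ = (2.66×10^-8)(2780)/(2.895e-04) = 0.2554 Ω
R = R₁ + R₂ = 0.2601 Ω
P = I²R = (331)² × 0.2601 = 28500 W

28500 W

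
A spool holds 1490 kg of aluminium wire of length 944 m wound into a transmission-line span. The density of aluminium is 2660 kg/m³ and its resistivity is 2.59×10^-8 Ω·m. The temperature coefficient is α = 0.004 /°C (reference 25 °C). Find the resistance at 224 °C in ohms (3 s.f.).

A = m/(density·L) = 1490/(2660×944) = 5.9338e-04 m²
R = ρL/A = (2.59×10^-8)(944)/(5.9338e-04) = 0.0412 Ω
R(224 °C) = 0.0412 × (1 + 0.004×199) = 0.0740 Ω

0.0740 Ω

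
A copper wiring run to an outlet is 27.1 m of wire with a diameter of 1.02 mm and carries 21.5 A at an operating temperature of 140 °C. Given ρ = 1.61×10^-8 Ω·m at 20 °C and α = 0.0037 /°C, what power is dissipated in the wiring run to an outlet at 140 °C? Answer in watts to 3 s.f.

A = π(d/2)² = π(5.1000e-04 m)² = 8.171e-07 m²
R₍20₎ = ρL/A = (1.61×10^-8)(27.1)/(8.171e-07) = 0.534 Ω
R₍140₎ = R₍20₎(1 + αΔT) = 0.534 × (1 + 0.0037×120) = 0.771 Ω
P = I²R = (21.5)² × 0.771 = 356 W

356 W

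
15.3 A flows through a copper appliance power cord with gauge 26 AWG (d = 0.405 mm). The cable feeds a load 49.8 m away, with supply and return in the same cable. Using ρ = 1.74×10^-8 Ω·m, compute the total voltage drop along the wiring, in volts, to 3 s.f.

A = π(0.405/2 mm)² = π(2.0250e-04 m)² = 1.288e-07 m²
Total conductor length (both ways) L = 2 × 49.8 = 99.6 m
R = ρL/A = (1.74×10^-8)(99.6)/(1.288e-07) = 13.45 Ω
V = IR = 15.3 × 13.45 = 206 V

206 V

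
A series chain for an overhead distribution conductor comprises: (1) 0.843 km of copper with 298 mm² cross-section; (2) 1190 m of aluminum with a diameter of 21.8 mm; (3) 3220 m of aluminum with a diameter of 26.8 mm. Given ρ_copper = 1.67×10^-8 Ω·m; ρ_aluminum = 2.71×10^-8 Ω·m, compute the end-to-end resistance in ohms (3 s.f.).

Seg 1: A = 298 mm² = 2.980e-04 m²
R_1 = (1.67×10^-8)(843)/(2.980e-04) = 0.04724 Ω
Seg 2: A = π(d/2)² = π(1.0900e-02 m)² = 3.733e-04 m²
R_2 = (2.71×10^-8)(1190)/(3.733e-04) = 0.0864 Ω
Seg 3: A = π(d/2)² = π(1.3400e-02 m)² = 5.641e-04 m²
R_3 = (2.71×10^-8)(3220)/(5.641e-04) = 0.1547 Ω
R_total = R_1 + R_2 + R_3 = 0.288 Ω

0.288 Ω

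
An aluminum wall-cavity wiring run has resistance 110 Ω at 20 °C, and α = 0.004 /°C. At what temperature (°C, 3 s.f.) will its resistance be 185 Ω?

190 °C

R = R₀(1 + α(T − T₀)) ⇒ T = T₀ + (R/R₀ − 1)/α
T = 20 + (185/110 − 1)/0.004 = 20 + (0.6818)/0.004 = 190 °C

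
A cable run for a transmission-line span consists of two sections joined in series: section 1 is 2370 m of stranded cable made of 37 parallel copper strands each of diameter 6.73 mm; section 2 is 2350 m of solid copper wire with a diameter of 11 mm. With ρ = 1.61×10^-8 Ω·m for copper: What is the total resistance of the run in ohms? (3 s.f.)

0.427 Ω

Section 1: A_strand = π(3.3650e-03)² = 3.557e-05 m²; R₁ = ρL/(N·A_s) = (1.61×10^-8)(2370)/(37×3.557e-05) = 0.02899 Ω
Section 2: A = π(d/2)² = π(5.5000e-03 m)² = 9.503e-05 m²
R₂ = (1.61×10^-8)(2350)/(9.503e-05) = 0.3981 Ω
R = R₁ + R₂ = 0.427 Ω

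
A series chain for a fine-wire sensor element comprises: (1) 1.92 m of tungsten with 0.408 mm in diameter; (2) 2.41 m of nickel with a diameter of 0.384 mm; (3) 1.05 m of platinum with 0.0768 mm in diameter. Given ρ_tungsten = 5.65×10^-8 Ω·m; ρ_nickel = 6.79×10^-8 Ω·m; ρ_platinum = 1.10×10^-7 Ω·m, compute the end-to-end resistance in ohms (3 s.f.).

27.2 Ω

Seg 1: A = π(d/2)² = π(2.0400e-04 m)² = 1.307e-07 m²
R_1 = (5.65×10^-8)(1.92)/(1.307e-07) = 0.8297 Ω
Seg 2: A = π(d/2)² = π(1.9200e-04 m)² = 1.158e-07 m²
R_2 = (6.79×10^-8)(2.41)/(1.158e-07) = 1.413 Ω
Seg 3: A = π(d/2)² = π(3.8400e-05 m)² = 4.632e-09 m²
R_3 = (1.10×10^-7)(1.05)/(4.632e-09) = 24.93 Ω
R_total = R_1 + R_2 + R_3 = 27.2 Ω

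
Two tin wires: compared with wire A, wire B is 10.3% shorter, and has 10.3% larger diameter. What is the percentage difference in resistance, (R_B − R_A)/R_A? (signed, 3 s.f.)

-26.3%

R ∝ L/d², so R_B/R_A = (1 − 10.3/100) × (1 + 10.3/100)⁻²
= 0.897 × 0.822 = 0.7373
(R_B − R_A)/R_A = 0.7373 − 1 = -26.3%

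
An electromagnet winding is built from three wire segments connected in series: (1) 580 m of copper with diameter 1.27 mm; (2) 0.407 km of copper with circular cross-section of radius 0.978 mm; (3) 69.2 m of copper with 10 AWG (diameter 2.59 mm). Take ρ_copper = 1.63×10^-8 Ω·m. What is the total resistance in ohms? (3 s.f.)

9.88 Ω

Seg 1: A = π(d/2)² = π(6.3500e-04 m)² = 1.267e-06 m²
R_1 = (1.63×10^-8)(580)/(1.267e-06) = 7.463 Ω
Seg 2: A = πr² = π(9.7800e-04 m)² = 3.005e-06 m²
R_2 = (1.63×10^-8)(407)/(3.005e-06) = 2.208 Ω
Seg 3: A = π(2.59/2 mm)² = π(1.2950e-03 m)² = 5.269e-06 m²
R_3 = (1.63×10^-8)(69.2)/(5.269e-06) = 0.2141 Ω
R_total = R_1 + R_2 + R_3 = 9.88 Ω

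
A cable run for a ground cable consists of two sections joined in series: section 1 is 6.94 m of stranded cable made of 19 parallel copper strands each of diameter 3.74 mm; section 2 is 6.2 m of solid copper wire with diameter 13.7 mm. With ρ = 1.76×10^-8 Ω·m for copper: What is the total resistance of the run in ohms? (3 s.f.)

Section 1: A_strand = π(1.8700e-03)² = 1.099e-05 m²; R₁ = ρL/(N·A_s) = (1.76×10^-8)(6.94)/(19×1.099e-05) = 5.852×10^-4 Ω
Section 2: A = π(d/2)² = π(6.8500e-03 m)² = 1.474e-04 m²
R₂ = (1.76×10^-8)(6.2)/(1.474e-04) = 7.402×10^-4 Ω
R = R₁ + R₂ = 0.00133 Ω

0.00133 Ω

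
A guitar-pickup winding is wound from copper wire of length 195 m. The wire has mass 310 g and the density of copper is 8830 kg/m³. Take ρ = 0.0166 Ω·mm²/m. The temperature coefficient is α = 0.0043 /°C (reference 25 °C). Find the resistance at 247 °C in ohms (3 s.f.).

35.1 Ω

ρ = 0.0166 Ω·mm²/m = 1.66×10^-8 Ω·m
A = m/(density·L) = 0.31/(8830×195) = 1.8004e-07 m²
R = ρL/A = (1.66×10^-8)(195)/(1.8004e-07) = 17.98 Ω
R(247 °C) = 17.98 × (1 + 0.0043×222) = 35.1 Ω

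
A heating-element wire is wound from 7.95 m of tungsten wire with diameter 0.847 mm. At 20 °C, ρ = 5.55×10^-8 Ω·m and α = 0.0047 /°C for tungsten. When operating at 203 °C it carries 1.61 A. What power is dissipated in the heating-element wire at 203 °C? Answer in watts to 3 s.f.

A = π(d/2)² = π(4.2350e-04 m)² = 5.635e-07 m²
R₍20₎ = ρL/A = (5.55×10^-8)(7.95)/(5.635e-07) = 0.7831 Ω
R₍203₎ = R₍20₎(1 + αΔT) = 0.7831 × (1 + 0.0047×183) = 1.457 Ω
P = I²R = (1.61)² × 1.457 = 3.78 W

3.78 W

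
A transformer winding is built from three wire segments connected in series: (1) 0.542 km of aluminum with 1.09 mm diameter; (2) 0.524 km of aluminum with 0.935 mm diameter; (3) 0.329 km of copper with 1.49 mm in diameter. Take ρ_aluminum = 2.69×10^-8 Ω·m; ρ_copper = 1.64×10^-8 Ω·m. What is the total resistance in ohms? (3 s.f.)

39.2 Ω

Seg 1: A = π(d/2)² = π(5.4500e-04 m)² = 9.331e-07 m²
R_1 = (2.69×10^-8)(542)/(9.331e-07) = 15.62 Ω
Seg 2: A = π(d/2)² = π(4.6750e-04 m)² = 6.866e-07 m²
R_2 = (2.69×10^-8)(524)/(6.866e-07) = 20.53 Ω
Seg 3: A = π(d/2)² = π(7.4500e-04 m)² = 1.744e-06 m²
R_3 = (1.64×10^-8)(329)/(1.744e-06) = 3.094 Ω
R_total = R_1 + R_2 + R_3 = 39.2 Ω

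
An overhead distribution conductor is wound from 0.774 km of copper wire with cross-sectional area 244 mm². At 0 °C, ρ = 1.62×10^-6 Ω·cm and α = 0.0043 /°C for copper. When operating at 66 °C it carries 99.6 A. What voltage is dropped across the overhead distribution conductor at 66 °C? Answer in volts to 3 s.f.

ρ = 1.62×10^-6 Ω·cm = 1.62×10^-8 Ω·m
A = 244 mm² = 2.440e-04 m²
R₍0₎ = ρL/A = (1.62×10^-8)(774)/(2.440e-04) = 0.05139 Ω
R₍66₎ = R₍0₎(1 + αΔT) = 0.05139 × (1 + 0.0043×66) = 0.06597 Ω
V = IR = 99.6 × 0.06597 = 6.57 V

6.57 V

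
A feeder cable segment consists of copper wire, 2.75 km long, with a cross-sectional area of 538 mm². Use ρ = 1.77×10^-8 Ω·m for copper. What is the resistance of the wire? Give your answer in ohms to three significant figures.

0.0905 Ω

A = 538 mm² = 5.380e-04 m²
R = ρL/A = (1.77×10^-8)(2750 m)/(5.380e-04 m²) = 0.0905 Ω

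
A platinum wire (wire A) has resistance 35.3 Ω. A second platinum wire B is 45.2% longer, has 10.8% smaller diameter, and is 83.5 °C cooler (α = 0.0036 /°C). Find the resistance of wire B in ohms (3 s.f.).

45.1 Ω

R ∝ ρL/d² with ρ ∝ (1+αΔT), so R_B/R_A = (1 + 45.2/100) × (1 − 10.8/100)⁻² × (1 − 0.0036×83.5)
= 1.452 × 1.257 × 0.6994 = 1.276
R_B = 1.276 × 35.3 = 45.1 Ω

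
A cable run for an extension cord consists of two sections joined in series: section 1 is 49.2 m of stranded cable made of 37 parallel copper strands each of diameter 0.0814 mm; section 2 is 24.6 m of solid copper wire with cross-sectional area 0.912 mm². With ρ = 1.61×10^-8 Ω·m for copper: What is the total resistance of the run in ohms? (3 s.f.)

Section 1: A_strand = π(4.0700e-05)² = 5.204e-09 m²; R₁ = ρL/(N·A_s) = (1.61×10^-8)(49.2)/(37×5.204e-09) = 4.114 Ω
Section 2: A = 0.912 mm² = 9.120e-07 m²
R₂ = (1.61×10^-8)(24.6)/(9.120e-07) = 0.4343 Ω
R = R₁ + R₂ = 4.55 Ω

4.55 Ω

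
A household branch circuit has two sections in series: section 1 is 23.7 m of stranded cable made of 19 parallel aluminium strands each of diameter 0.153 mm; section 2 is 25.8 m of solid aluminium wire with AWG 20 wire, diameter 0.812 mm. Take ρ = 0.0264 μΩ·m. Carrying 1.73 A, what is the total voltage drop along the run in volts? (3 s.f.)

5.37 V

ρ = 0.0264 μΩ·m = 2.64×10^-8 Ω·m
Section 1: A_strand = π(7.6500e-05)² = 1.839e-08 m²; R₁ = ρL/(N·A_s) = (2.64×10^-8)(23.7)/(19×1.839e-08) = 1.791 Ω
Section 2: A = π(0.812/2 mm)² = π(4.0600e-04 m)² = 5.178e-07 m²
R₂ = (2.64×10^-8)(25.8)/(5.178e-07) = 1.315 Ω
R = R₁ + R₂ = 3.106 Ω
V = IR = 1.73 × 3.106 = 5.37 V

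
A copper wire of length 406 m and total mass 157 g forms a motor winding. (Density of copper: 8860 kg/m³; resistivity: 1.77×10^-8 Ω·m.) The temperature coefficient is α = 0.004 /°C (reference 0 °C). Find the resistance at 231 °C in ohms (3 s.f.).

A = m/(density·L) = 0.157/(8860×406) = 4.3646e-08 m²
R = ρL/A = (1.77×10^-8)(406)/(4.3646e-08) = 164.6 Ω
R(231 °C) = 164.6 × (1 + 0.004×231) = 317 Ω

317 Ω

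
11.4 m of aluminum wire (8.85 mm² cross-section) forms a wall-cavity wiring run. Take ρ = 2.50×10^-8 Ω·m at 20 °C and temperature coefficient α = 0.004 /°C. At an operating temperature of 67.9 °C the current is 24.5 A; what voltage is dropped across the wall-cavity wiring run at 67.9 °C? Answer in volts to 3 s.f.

0.940 V

A = 8.85 mm² = 8.850e-06 m²
R₍20₎ = ρL/A = (2.50×10^-8)(11.4)/(8.850e-06) = 0.0322 Ω
R₍67.9₎ = R₍20₎(1 + αΔT) = 0.0322 × (1 + 0.004×47.9) = 0.03837 Ω
V = IR = 24.5 × 0.03837 = 0.940 V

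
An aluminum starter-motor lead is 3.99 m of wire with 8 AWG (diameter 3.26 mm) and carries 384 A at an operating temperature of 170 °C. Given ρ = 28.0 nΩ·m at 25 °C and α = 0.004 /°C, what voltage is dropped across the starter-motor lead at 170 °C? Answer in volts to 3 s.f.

8.12 V

ρ = 28.0 nΩ·m = 2.80×10^-8 Ω·m
A = π(3.26/2 mm)² = π(1.6300e-03 m)² = 8.347e-06 m²
R₍25₎ = ρL/A = (2.80×10^-8)(3.99)/(8.347e-06) = 0.01338 Ω
R₍170₎ = R₍25₎(1 + αΔT) = 0.01338 × (1 + 0.004×145) = 0.02115 Ω
V = IR = 384 × 0.02115 = 8.12 V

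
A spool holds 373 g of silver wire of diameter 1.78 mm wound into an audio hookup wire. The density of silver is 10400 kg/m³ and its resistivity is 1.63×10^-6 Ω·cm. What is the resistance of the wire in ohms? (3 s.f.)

0.0944 Ω

ρ = 1.63×10^-6 Ω·cm = 1.63×10^-8 Ω·m
A = π(d/2)² = π(8.9000e-04 m)² = 2.4885e-06 m²
L = m/(density·A) = 0.373/(10400×2.4885e-06) = 14.41 m
R = ρL/A = (1.63×10^-8)(14.41)/(2.4885e-06) = 0.0944 Ω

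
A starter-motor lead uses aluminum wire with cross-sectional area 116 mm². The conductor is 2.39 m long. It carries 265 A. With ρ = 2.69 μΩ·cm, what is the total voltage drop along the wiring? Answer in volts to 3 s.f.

ρ = 2.69 μΩ·cm = 2.69×10^-8 Ω·m
A = 116 mm² = 1.160e-04 m²
R = ρL/A = (2.69×10^-8)(2.39)/(1.160e-04) = 5.542×10^-4 Ω
V = IR = 265 × 5.542×10^-4 = 0.147 V

0.147 V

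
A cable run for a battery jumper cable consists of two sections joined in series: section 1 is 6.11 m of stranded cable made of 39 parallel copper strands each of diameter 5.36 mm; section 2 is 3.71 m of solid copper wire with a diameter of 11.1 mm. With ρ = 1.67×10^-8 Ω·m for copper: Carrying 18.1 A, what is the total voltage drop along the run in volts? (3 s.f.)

0.0137 V

Section 1: A_strand = π(2.6800e-03)² = 2.256e-05 m²; R₁ = ρL/(N·A_s) = (1.67×10^-8)(6.11)/(39×2.256e-05) = 1.160×10^-4 Ω
Section 2: A = π(d/2)² = π(5.5500e-03 m)² = 9.677e-05 m²
R₂ = (1.67×10^-8)(3.71)/(9.677e-05) = 6.403×10^-4 Ω
R = R₁ + R₂ = 7.562×10^-4 Ω
V = IR = 18.1 × 7.562×10^-4 = 0.0137 V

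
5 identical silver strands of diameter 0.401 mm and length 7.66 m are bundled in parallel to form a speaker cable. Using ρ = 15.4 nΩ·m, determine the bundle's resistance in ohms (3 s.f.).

0.187 Ω

ρ = 15.4 nΩ·m = 1.54×10^-8 Ω·m
A_strand = π(2.0050e-04 m)² = 1.263e-07 m²
R_strand = ρL/A = (1.54×10^-8)(7.66)/(1.263e-07) = 0.9341 Ω
R_total = R_strand/N = 0.9341/5 = 0.187 Ω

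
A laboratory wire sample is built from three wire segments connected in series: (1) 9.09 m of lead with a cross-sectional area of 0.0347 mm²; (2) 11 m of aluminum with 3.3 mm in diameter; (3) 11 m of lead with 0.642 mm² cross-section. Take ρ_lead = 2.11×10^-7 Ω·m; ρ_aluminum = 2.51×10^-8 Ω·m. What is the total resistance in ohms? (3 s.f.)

Seg 1: A = 0.0347 mm² = 3.470e-08 m²
R_1 = (2.11×10^-7)(9.09)/(3.470e-08) = 55.27 Ω
Seg 2: A = π(d/2)² = π(1.6500e-03 m)² = 8.553e-06 m²
R_2 = (2.51×10^-8)(11)/(8.553e-06) = 0.03228 Ω
Seg 3: A = 0.642 mm² = 6.420e-07 m²
R_3 = (2.11×10^-7)(11)/(6.420e-07) = 3.615 Ω
R_total = R_1 + R_2 + R_3 = 58.9 Ω

58.9 Ω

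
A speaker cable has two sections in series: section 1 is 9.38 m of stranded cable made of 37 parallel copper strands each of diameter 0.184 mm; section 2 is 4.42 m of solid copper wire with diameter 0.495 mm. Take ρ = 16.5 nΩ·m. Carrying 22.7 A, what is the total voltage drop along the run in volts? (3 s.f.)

ρ = 16.5 nΩ·m = 1.65×10^-8 Ω·m
Section 1: A_strand = π(9.2000e-05)² = 2.659e-08 m²; R₁ = ρL/(N·A_s) = (1.65×10^-8)(9.38)/(37×2.659e-08) = 0.1573 Ω
Section 2: A = π(d/2)² = π(2.4750e-04 m)² = 1.924e-07 m²
R₂ = (1.65×10^-8)(4.42)/(1.924e-07) = 0.379 Ω
R = R₁ + R₂ = 0.5363 Ω
V = IR = 22.7 × 0.5363 = 12.2 V

12.2 V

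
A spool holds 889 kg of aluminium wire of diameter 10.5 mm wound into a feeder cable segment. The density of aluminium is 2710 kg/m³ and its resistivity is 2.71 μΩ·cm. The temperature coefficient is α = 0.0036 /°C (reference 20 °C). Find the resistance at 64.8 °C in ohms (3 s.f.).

1.38 Ω

ρ = 2.71 μΩ·cm = 2.71×10^-8 Ω·m
A = π(d/2)² = π(5.2500e-03 m)² = 8.6590e-05 m²
L = m/(density·A) = 889/(2710×8.6590e-05) = 3788 m
R = ρL/A = (2.71×10^-8)(3788)/(8.6590e-05) = 1.186 Ω
R(64.8 °C) = 1.186 × (1 + 0.0036×44.8) = 1.38 Ω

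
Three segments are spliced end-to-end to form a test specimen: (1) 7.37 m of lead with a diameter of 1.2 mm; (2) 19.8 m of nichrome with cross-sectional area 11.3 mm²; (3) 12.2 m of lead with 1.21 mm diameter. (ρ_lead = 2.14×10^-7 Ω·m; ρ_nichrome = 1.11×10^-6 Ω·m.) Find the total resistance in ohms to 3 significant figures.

Seg 1: A = π(d/2)² = π(6.0000e-04 m)² = 1.131e-06 m²
R_1 = (2.14×10^-7)(7.37)/(1.131e-06) = 1.395 Ω
Seg 2: A = 11.3 mm² = 1.130e-05 m²
R_2 = (1.11×10^-6)(19.8)/(1.130e-05) = 1.945 Ω
Seg 3: A = π(d/2)² = π(6.0500e-04 m)² = 1.150e-06 m²
R_3 = (2.14×10^-7)(12.2)/(1.150e-06) = 2.27 Ω
R_total = R_1 + R_2 + R_3 = 5.61 Ω

5.61 Ω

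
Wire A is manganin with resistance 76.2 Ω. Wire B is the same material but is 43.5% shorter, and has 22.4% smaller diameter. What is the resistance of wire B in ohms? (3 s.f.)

71.5 Ω

R ∝ L/d², so R_B/R_A = (1 − 43.5/100) × (1 − 22.4/100)⁻²
= 0.565 × 1.661 = 0.9383
R_B = 0.9383 × 76.2 = 71.5 Ω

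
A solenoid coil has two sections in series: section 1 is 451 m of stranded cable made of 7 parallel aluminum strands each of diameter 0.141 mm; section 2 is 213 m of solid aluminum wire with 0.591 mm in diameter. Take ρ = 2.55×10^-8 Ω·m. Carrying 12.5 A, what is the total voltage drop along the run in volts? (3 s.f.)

Section 1: A_strand = π(7.0500e-05)² = 1.561e-08 m²; R₁ = ρL/(N·A_s) = (2.55×10^-8)(451)/(7×1.561e-08) = 105.2 Ω
Section 2: A = π(d/2)² = π(2.9550e-04 m)² = 2.743e-07 m²
R₂ = (2.55×10^-8)(213)/(2.743e-07) = 19.8 Ω
R = R₁ + R₂ = 125 Ω
V = IR = 12.5 × 125 = 1560 V

1560 V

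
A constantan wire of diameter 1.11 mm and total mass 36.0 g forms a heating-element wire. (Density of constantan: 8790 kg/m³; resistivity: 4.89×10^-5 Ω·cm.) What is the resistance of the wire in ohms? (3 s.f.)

2.14 Ω

ρ = 4.89×10^-5 Ω·cm = 4.89×10^-7 Ω·m
A = π(d/2)² = π(5.5500e-04 m)² = 9.6769e-07 m²
L = m/(density·A) = 0.036/(8790×9.6769e-07) = 4.232 m
R = ρL/A = (4.89×10^-7)(4.232)/(9.6769e-07) = 2.14 Ω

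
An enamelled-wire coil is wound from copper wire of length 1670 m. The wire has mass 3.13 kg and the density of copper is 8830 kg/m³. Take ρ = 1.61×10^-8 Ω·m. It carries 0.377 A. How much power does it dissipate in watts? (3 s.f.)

18.0 W

A = m/(density·L) = 3.13/(8830×1670) = 2.1226e-07 m²
R = ρL/A = (1.61×10^-8)(1670)/(2.1226e-07) = 126.7 Ω
P = I²R = (0.377)² × 126.7 = 18.0 W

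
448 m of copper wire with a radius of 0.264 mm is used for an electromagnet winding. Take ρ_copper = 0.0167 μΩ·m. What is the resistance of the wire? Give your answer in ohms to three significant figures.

34.2 Ω

ρ = 0.0167 μΩ·m = 1.67×10^-8 Ω·m
A = πr² = π(2.6400e-04 m)² = 2.190e-07 m²
R = ρL/A = (1.67×10^-8)(448 m)/(2.190e-07 m²) = 34.2 Ω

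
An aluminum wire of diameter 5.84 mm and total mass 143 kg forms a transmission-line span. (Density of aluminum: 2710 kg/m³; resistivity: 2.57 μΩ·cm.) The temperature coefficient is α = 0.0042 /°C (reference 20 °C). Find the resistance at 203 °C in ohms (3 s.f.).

ρ = 2.57 μΩ·cm = 2.57×10^-8 Ω·m
A = π(d/2)² = π(2.9200e-03 m)² = 2.6786e-05 m²
L = m/(density·A) = 143/(2710×2.6786e-05) = 1970 m
R = ρL/A = (2.57×10^-8)(1970)/(2.6786e-05) = 1.89 Ω
R(203 °C) = 1.89 × (1 + 0.0042×183) = 3.34 Ω

3.34 Ω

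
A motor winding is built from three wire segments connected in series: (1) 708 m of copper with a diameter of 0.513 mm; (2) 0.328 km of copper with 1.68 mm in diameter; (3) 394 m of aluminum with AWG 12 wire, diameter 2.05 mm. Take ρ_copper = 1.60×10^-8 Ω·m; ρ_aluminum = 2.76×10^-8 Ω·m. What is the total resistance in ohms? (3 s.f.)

60.5 Ω

Seg 1: A = π(d/2)² = π(2.5650e-04 m)² = 2.067e-07 m²
R_1 = (1.60×10^-8)(708)/(2.067e-07) = 54.81 Ω
Seg 2: A = π(d/2)² = π(8.4000e-04 m)² = 2.217e-06 m²
R_2 = (1.60×10^-8)(328)/(2.217e-06) = 2.367 Ω
Seg 3: A = π(2.05/2 mm)² = π(1.0250e-03 m)² = 3.301e-06 m²
R_3 = (2.76×10^-8)(394)/(3.301e-06) = 3.295 Ω
R_total = R_1 + R_2 + R_3 = 60.5 Ω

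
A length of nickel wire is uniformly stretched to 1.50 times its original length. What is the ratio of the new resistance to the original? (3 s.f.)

Volume constant ⇒ A' = A/k with k = 1.5. R' = ρ(kL)/(A/k) = k²R.
Factor = 2.25

2.25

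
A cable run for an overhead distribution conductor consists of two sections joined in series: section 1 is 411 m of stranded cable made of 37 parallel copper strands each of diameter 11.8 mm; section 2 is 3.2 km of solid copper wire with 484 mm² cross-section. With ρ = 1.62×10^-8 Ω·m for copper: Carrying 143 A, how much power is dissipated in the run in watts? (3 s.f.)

Section 1: A_strand = π(5.9000e-03)² = 1.094e-04 m²; R₁ = ρL/(N·A_s) = (1.62×10^-8)(411)/(37×1.094e-04) = 0.001646 Ω
Section 2: A = 484 mm² = 4.840e-04 m²
R₂ = (1.62×10^-8)(3200)/(4.840e-04) = 0.1071 Ω
R = R₁ + R₂ = 0.1088 Ω
P = I²R = (143)² × 0.1088 = 2220 W

2220 W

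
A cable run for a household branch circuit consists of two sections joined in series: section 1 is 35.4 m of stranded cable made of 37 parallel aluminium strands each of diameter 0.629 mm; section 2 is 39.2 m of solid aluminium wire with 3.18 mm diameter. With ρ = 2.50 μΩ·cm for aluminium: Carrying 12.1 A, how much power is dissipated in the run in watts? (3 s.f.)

29.3 W

ρ = 2.50 μΩ·cm = 2.50×10^-8 Ω·m
Section 1: A_strand = π(3.1450e-04)² = 3.107e-07 m²; R₁ = ρL/(N·A_s) = (2.50×10^-8)(35.4)/(37×3.107e-07) = 0.07698 Ω
Section 2: A = π(d/2)² = π(1.5900e-03 m)² = 7.942e-06 m²
R₂ = (2.50×10^-8)(39.2)/(7.942e-06) = 0.1234 Ω
R = R₁ + R₂ = 0.2004 Ω
P = I²R = (12.1)² × 0.2004 = 29.3 W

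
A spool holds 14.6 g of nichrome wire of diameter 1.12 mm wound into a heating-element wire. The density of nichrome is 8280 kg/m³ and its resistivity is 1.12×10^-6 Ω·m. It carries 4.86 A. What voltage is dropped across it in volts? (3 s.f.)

9.89 V

A = π(d/2)² = π(5.6000e-04 m)² = 9.8520e-07 m²
L = m/(density·A) = 0.0146/(8280×9.8520e-07) = 1.79 m
R = ρL/A = (1.12×10^-6)(1.79)/(9.8520e-07) = 2.035 Ω
V = IR = 4.86 × 2.035 = 9.89 V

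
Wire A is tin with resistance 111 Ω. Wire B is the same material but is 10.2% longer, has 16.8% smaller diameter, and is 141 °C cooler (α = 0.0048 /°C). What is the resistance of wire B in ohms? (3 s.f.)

R ∝ ρL/d² with ρ ∝ (1+αΔT), so R_B/R_A = (1 + 10.2/100) × (1 − 16.8/100)⁻² × (1 − 0.0048×141)
= 1.102 × 1.445 × 0.3232 = 0.5145
R_B = 0.5145 × 111 = 57.1 Ω

57.1 Ω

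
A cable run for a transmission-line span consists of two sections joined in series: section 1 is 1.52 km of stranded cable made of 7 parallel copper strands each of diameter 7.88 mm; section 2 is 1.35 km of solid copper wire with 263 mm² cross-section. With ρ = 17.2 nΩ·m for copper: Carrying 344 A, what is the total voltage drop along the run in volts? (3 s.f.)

56.7 V

ρ = 17.2 nΩ·m = 1.72×10^-8 Ω·m
Section 1: A_strand = π(3.9400e-03)² = 4.877e-05 m²; R₁ = ρL/(N·A_s) = (1.72×10^-8)(1520)/(7×4.877e-05) = 0.07658 Ω
Section 2: A = 263 mm² = 2.630e-04 m²
R₂ = (1.72×10^-8)(1350)/(2.630e-04) = 0.08829 Ω
R = R₁ + R₂ = 0.1649 Ω
V = IR = 344 × 0.1649 = 56.7 V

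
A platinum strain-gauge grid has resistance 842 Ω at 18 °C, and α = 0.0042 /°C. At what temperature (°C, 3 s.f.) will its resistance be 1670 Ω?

R = R₀(1 + α(T − T₀)) ⇒ T = T₀ + (R/R₀ − 1)/α
T = 18 + (1670/842 − 1)/0.0042 = 18 + (0.9834)/0.0042 = 252 °C

252 °C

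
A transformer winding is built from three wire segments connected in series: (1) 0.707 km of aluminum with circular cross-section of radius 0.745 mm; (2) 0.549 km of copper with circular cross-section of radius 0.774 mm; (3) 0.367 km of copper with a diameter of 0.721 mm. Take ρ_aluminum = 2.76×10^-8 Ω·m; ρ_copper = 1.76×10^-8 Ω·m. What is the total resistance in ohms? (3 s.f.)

32.1 Ω

Seg 1: A = πr² = π(7.4500e-04 m)² = 1.744e-06 m²
R_1 = (2.76×10^-8)(707)/(1.744e-06) = 11.19 Ω
Seg 2: A = πr² = π(7.7400e-04 m)² = 1.882e-06 m²
R_2 = (1.76×10^-8)(549)/(1.882e-06) = 5.134 Ω
Seg 3: A = π(d/2)² = π(3.6050e-04 m)² = 4.083e-07 m²
R_3 = (1.76×10^-8)(367)/(4.083e-07) = 15.82 Ω
R_total = R_1 + R_2 + R_3 = 32.1 Ω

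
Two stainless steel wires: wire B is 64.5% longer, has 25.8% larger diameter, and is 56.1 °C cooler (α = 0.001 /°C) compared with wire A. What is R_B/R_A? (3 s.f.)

0.981

R ∝ ρL/d² with ρ ∝ (1+αΔT), so R_B/R_A = (1 + 64.5/100) × (1 + 25.8/100)⁻² × (1 − 0.001×56.1)
= 1.645 × 0.6319 × 0.9439 = 0.981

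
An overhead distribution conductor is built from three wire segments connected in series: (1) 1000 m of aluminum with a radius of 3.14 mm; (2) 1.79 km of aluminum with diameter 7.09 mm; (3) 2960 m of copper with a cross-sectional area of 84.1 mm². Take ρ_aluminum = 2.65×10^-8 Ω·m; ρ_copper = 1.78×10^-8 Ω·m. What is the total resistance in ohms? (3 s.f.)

2.68 Ω

Seg 1: A = πr² = π(3.1400e-03 m)² = 3.097e-05 m²
R_1 = (2.65×10^-8)(1000)/(3.097e-05) = 0.8555 Ω
Seg 2: A = π(d/2)² = π(3.5450e-03 m)² = 3.948e-05 m²
R_2 = (2.65×10^-8)(1790)/(3.948e-05) = 1.201 Ω
Seg 3: A = 84.1 mm² = 8.410e-05 m²
R_3 = (1.78×10^-8)(2960)/(8.410e-05) = 0.6265 Ω
R_total = R_1 + R_2 + R_3 = 2.68 Ω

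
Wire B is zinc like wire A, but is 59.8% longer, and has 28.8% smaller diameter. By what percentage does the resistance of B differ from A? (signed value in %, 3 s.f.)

R ∝ L/d², so R_B/R_A = (1 + 59.8/100) × (1 − 28.8/100)⁻²
= 1.598 × 1.973 = 3.152
(R_B − R_A)/R_A = 3.152 − 1 = 215%

215%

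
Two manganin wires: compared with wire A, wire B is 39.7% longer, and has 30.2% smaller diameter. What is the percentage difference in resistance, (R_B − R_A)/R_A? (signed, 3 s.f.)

R ∝ L/d², so R_B/R_A = (1 + 39.7/100) × (1 − 30.2/100)⁻²
= 1.397 × 2.053 = 2.867
(R_B − R_A)/R_A = 2.867 − 1 = 187%

187%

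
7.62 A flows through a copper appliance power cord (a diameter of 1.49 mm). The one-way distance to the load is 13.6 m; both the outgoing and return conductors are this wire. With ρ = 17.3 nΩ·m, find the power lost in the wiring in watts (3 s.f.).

15.7 W

ρ = 17.3 nΩ·m = 1.73×10^-8 Ω·m
A = π(d/2)² = π(7.4500e-04 m)² = 1.744e-06 m²
Total conductor length (both ways) L = 2 × 13.6 = 27.2 m
R = ρL/A = (1.73×10^-8)(27.2)/(1.744e-06) = 0.2699 Ω
P = I²R = (7.62)² × 0.2699 = 15.7 W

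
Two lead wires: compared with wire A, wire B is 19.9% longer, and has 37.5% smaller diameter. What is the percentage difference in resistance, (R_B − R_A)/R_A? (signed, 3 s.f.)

R ∝ L/d², so R_B/R_A = (1 + 19.9/100) × (1 − 37.5/100)⁻²
= 1.199 × 2.56 = 3.069
(R_B − R_A)/R_A = 3.069 − 1 = 207%

207%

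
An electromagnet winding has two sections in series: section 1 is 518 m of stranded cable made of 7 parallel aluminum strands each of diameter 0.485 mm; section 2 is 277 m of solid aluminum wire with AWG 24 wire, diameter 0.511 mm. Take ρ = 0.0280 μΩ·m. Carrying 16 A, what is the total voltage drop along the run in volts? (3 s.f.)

785 V

ρ = 0.0280 μΩ·m = 2.80×10^-8 Ω·m
Section 1: A_strand = π(2.4250e-04)² = 1.847e-07 m²; R₁ = ρL/(N·A_s) = (2.80×10^-8)(518)/(7×1.847e-07) = 11.22 Ω
Section 2: A = π(0.511/2 mm)² = π(2.5550e-04 m)² = 2.051e-07 m²
R₂ = (2.80×10^-8)(277)/(2.051e-07) = 37.82 Ω
R = R₁ + R₂ = 49.03 Ω
V = IR = 16 × 49.03 = 785 V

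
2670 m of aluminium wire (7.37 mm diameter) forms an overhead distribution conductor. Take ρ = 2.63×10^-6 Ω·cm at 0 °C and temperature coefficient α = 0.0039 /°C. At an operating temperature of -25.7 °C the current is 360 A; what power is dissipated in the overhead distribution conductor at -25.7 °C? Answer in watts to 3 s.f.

1.92×10^5 W

ρ = 2.63×10^-6 Ω·cm = 2.63×10^-8 Ω·m
A = π(d/2)² = π(3.6850e-03 m)² = 4.266e-05 m²
R₍0₎ = ρL/A = (2.63×10^-8)(2670)/(4.266e-05) = 1.646 Ω
R₍-25.7₎ = R₍0₎(1 + αΔT) = 1.646 × (1 + 0.0039×-25.7) = 1.481 Ω
P = I²R = (360)² × 1.481 = 1.92×10^5 W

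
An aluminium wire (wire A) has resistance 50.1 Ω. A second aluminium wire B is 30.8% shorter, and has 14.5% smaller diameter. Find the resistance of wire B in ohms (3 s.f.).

47.4 Ω

R ∝ L/d², so R_B/R_A = (1 − 30.8/100) × (1 − 14.5/100)⁻²
= 0.692 × 1.368 = 0.9466
R_B = 0.9466 × 50.1 = 47.4 Ω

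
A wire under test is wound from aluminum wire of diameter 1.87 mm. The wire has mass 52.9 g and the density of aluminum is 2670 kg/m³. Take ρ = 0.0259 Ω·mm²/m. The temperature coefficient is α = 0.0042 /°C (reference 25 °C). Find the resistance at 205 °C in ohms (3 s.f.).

ρ = 0.0259 Ω·mm²/m = 2.59×10^-8 Ω·m
A = π(d/2)² = π(9.3500e-04 m)² = 2.7465e-06 m²
L = m/(density·A) = 0.0529/(2670×2.7465e-06) = 7.214 m
R = ρL/A = (2.59×10^-8)(7.214)/(2.7465e-06) = 0.06803 Ω
R(205 °C) = 0.06803 × (1 + 0.0042×180) = 0.119 Ω

0.119 Ω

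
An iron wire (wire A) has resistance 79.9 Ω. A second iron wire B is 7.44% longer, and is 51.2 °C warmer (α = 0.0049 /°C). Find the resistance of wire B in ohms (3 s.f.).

107 Ω

R ∝ ρL/d² with ρ ∝ (1+αΔT), so R_B/R_A = (1 + 7.44/100) × (1 + 0.0049×51.2)
= 1.074 × 1.251 = 1.344
R_B = 1.344 × 79.9 = 107 Ω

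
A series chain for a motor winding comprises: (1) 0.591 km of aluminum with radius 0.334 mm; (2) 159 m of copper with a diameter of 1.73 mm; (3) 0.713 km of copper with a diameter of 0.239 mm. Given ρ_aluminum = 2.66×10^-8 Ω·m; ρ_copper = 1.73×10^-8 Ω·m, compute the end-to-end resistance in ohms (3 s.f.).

321 Ω

Seg 1: A = πr² = π(3.3400e-04 m)² = 3.505e-07 m²
R_1 = (2.66×10^-8)(591)/(3.505e-07) = 44.86 Ω
Seg 2: A = π(d/2)² = π(8.6500e-04 m)² = 2.351e-06 m²
R_2 = (1.73×10^-8)(159)/(2.351e-06) = 1.17 Ω
Seg 3: A = π(d/2)² = π(1.1950e-04 m)² = 4.486e-08 m²
R_3 = (1.73×10^-8)(713)/(4.486e-08) = 274.9 Ω
R_total = R_1 + R_2 + R_3 = 321 Ω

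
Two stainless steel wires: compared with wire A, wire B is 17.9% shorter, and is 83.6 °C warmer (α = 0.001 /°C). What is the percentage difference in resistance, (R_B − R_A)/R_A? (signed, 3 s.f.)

R ∝ ρL/d² with ρ ∝ (1+αΔT), so R_B/R_A = (1 − 17.9/100) × (1 + 0.001×83.6)
= 0.821 × 1.084 = 0.8896
(R_B − R_A)/R_A = 0.8896 − 1 = -11.0%

-11.0%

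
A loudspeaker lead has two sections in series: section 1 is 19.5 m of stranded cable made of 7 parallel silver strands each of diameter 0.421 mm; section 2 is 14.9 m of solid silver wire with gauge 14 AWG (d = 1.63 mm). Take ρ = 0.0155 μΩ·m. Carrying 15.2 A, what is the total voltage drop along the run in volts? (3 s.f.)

6.40 V

ρ = 0.0155 μΩ·m = 1.55×10^-8 Ω·m
Section 1: A_strand = π(2.1050e-04)² = 1.392e-07 m²; R₁ = ρL/(N·A_s) = (1.55×10^-8)(19.5)/(7×1.392e-07) = 0.3102 Ω
Section 2: A = π(1.63/2 mm)² = π(8.1500e-04 m)² = 2.087e-06 m²
R₂ = (1.55×10^-8)(14.9)/(2.087e-06) = 0.1107 Ω
R = R₁ + R₂ = 0.4209 Ω
V = IR = 15.2 × 0.4209 = 6.40 V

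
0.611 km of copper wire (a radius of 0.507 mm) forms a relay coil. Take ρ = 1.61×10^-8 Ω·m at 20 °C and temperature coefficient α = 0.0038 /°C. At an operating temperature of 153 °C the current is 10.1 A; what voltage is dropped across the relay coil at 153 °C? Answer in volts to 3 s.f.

185 V

A = πr² = π(5.0700e-04 m)² = 8.075e-07 m²
R₍20₎ = ρL/A = (1.61×10^-8)(611)/(8.075e-07) = 12.18 Ω
R₍153₎ = R₍20₎(1 + αΔT) = 12.18 × (1 + 0.0038×133) = 18.34 Ω
V = IR = 10.1 × 18.34 = 185 V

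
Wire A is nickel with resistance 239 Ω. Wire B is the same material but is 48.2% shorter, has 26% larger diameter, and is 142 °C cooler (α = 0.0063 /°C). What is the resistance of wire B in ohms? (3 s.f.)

R ∝ ρL/d² with ρ ∝ (1+αΔT), so R_B/R_A = (1 − 48.2/100) × (1 + 26/100)⁻² × (1 − 0.0063×142)
= 0.518 × 0.6299 × 0.1054 = 0.03439
R_B = 0.03439 × 239 = 8.22 Ω

8.22 Ω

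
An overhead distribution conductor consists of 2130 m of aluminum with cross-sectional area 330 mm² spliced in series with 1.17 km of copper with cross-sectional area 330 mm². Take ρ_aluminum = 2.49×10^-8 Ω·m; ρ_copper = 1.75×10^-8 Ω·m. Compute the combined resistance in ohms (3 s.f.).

0.223 Ω

Segment 1: A = 330 mm² = 3.300e-04 m²
R₁ = ρL/A = (2.49×10^-8)(2130)/(3.300e-04) = 0.1607 Ω
R₂ = (1.75×10^-8)(1170)/(3.300e-04) = 0.06205 Ω
R = R₁ + R₂ = 0.223 Ω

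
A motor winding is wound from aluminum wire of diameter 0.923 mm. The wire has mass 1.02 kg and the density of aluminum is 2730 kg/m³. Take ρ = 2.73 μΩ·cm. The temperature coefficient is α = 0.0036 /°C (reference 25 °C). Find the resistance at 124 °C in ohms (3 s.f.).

ρ = 2.73 μΩ·cm = 2.73×10^-8 Ω·m
A = π(d/2)² = π(4.6150e-04 m)² = 6.6910e-07 m²
L = m/(density·A) = 1.02/(2730×6.6910e-07) = 558.4 m
R = ρL/A = (2.73×10^-8)(558.4)/(6.6910e-07) = 22.78 Ω
R(124 °C) = 22.78 × (1 + 0.0036×99) = 30.9 Ω

30.9 Ω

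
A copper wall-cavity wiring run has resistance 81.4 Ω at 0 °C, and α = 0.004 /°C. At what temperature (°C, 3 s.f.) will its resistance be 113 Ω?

R = R₀(1 + α(T − T₀)) ⇒ T = T₀ + (R/R₀ − 1)/α
T = 0 + (113/81.4 − 1)/0.004 = 0 + (0.3882)/0.004 = 97.1 °C

97.1 °C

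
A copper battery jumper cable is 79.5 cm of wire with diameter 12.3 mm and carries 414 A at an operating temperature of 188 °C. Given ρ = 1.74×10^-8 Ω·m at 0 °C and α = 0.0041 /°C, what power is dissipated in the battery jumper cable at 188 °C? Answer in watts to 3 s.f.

35.3 W

A = π(d/2)² = π(6.1500e-03 m)² = 1.188e-04 m²
R₍0₎ = ρL/A = (1.74×10^-8)(0.795)/(1.188e-04) = 1.164×10^-4 Ω
R₍188₎ = R₍0₎(1 + αΔT) = 1.164×10^-4 × (1 + 0.0041×188) = 2.062×10^-4 Ω
P = I²R = (414)² × 2.062×10^-4 = 35.3 W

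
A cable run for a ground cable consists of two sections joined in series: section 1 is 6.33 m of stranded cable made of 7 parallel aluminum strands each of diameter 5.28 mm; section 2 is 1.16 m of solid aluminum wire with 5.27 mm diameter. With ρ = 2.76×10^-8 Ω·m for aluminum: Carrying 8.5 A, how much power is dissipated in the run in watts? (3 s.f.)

Section 1: A_strand = π(2.6400e-03)² = 2.190e-05 m²; R₁ = ρL/(N·A_s) = (2.76×10^-8)(6.33)/(7×2.190e-05) = 0.00114 Ω
Section 2: A = π(d/2)² = π(2.6350e-03 m)² = 2.181e-05 m²
R₂ = (2.76×10^-8)(1.16)/(2.181e-05) = 0.001468 Ω
R = R₁ + R₂ = 0.002608 Ω
P = I²R = (8.5)² × 0.002608 = 0.188 W

0.188 W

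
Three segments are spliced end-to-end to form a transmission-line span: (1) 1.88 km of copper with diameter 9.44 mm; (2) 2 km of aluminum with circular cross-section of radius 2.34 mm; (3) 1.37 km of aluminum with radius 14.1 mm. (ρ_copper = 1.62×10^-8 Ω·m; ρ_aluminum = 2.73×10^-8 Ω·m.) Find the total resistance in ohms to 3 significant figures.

Seg 1: A = π(d/2)² = π(4.7200e-03 m)² = 6.999e-05 m²
R_1 = (1.62×10^-8)(1880)/(6.999e-05) = 0.4352 Ω
Seg 2: A = πr² = π(2.3400e-03 m)² = 1.720e-05 m²
R_2 = (2.73×10^-8)(2000)/(1.720e-05) = 3.174 Ω
Seg 3: A = πr² = π(1.4100e-02 m)² = 6.246e-04 m²
R_3 = (2.73×10^-8)(1370)/(6.246e-04) = 0.05988 Ω
R_total = R_1 + R_2 + R_3 = 3.67 Ω

3.67 Ω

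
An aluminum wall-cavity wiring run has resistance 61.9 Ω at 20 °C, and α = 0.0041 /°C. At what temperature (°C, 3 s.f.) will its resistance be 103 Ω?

182 °C

R = R₀(1 + α(T − T₀)) ⇒ T = T₀ + (R/R₀ − 1)/α
T = 20 + (103/61.9 − 1)/0.0041 = 20 + (0.664)/0.0041 = 182 °C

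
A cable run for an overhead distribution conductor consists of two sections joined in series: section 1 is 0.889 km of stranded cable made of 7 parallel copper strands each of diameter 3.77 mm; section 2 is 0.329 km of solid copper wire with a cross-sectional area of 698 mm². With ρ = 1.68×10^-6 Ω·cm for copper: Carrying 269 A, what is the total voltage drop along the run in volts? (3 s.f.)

ρ = 1.68×10^-6 Ω·cm = 1.68×10^-8 Ω·m
Section 1: A_strand = π(1.8850e-03)² = 1.116e-05 m²; R₁ = ρL/(N·A_s) = (1.68×10^-8)(889)/(7×1.116e-05) = 0.1911 Ω
Section 2: A = 698 mm² = 6.980e-04 m²
R₂ = (1.68×10^-8)(329)/(6.980e-04) = 0.007919 Ω
R = R₁ + R₂ = 0.1991 Ω
V = IR = 269 × 0.1991 = 53.5 V

53.5 V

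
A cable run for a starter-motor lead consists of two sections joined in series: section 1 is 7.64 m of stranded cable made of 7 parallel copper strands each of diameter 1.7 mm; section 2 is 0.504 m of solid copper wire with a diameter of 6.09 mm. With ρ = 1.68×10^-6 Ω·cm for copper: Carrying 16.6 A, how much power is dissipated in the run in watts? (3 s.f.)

2.31 W

ρ = 1.68×10^-6 Ω·cm = 1.68×10^-8 Ω·m
Section 1: A_strand = π(8.5000e-04)² = 2.270e-06 m²; R₁ = ρL/(N·A_s) = (1.68×10^-8)(7.64)/(7×2.270e-06) = 0.008078 Ω
Section 2: A = π(d/2)² = π(3.0450e-03 m)² = 2.913e-05 m²
R₂ = (1.68×10^-8)(0.504)/(2.913e-05) = 2.907×10^-4 Ω
R = R₁ + R₂ = 0.008369 Ω
P = I²R = (16.6)² × 0.008369 = 2.31 W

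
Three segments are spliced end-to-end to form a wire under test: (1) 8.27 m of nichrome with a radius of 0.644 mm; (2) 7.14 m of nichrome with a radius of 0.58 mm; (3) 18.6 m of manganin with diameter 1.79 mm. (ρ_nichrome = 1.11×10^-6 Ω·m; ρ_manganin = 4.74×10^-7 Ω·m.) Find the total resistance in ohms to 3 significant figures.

18.0 Ω

Seg 1: A = πr² = π(6.4400e-04 m)² = 1.303e-06 m²
R_1 = (1.11×10^-6)(8.27)/(1.303e-06) = 7.045 Ω
Seg 2: A = πr² = π(5.8000e-04 m)² = 1.057e-06 m²
R_2 = (1.11×10^-6)(7.14)/(1.057e-06) = 7.499 Ω
Seg 3: A = π(d/2)² = π(8.9500e-04 m)² = 2.516e-06 m²
R_3 = (4.74×10^-7)(18.6)/(2.516e-06) = 3.503 Ω
R_total = R_1 + R_2 + R_3 = 18.0 Ω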